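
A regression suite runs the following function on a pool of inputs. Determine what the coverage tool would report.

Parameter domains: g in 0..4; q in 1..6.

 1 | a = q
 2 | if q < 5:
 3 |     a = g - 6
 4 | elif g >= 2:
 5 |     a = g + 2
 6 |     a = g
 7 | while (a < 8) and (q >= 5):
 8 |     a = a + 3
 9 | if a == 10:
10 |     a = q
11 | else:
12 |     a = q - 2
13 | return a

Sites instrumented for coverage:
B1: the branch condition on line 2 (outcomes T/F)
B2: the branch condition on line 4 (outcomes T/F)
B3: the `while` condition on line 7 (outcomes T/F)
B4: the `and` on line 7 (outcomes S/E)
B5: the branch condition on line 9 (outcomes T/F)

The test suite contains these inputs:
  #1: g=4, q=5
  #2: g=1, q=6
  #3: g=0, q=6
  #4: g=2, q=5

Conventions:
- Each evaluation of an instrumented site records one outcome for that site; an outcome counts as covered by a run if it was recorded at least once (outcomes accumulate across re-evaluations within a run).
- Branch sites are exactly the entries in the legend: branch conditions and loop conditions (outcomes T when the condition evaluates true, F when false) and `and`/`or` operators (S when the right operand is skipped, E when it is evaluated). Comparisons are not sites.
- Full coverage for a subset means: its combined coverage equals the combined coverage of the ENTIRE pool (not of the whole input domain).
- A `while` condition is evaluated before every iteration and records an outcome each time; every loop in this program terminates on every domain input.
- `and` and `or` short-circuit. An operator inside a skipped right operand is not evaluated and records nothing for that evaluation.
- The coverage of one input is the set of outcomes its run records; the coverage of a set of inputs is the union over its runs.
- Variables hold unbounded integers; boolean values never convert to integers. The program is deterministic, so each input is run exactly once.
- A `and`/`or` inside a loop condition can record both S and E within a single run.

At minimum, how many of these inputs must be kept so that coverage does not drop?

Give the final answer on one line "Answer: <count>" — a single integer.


test 1 (g=4, q=5) fires B1->F, B2->T, B4->E, B3->T, B4->E, B3->T, B4->S, B3->F, B5->T; hits B1=F, B2=T, B3=T, B3=F, B4=S, B4=E, B5=T
test 2 (g=1, q=6) fires B1->F, B2->F, B4->E, B3->T, B4->S, B3->F, B5->F; hits B1=F, B2=F, B3=T, B3=F, B4=S, B4=E, B5=F
test 3 (g=0, q=6) fires B1->F, B2->F, B4->E, B3->T, B4->S, B3->F, B5->F; hits B1=F, B2=F, B3=T, B3=F, B4=S, B4=E, B5=F
test 4 (g=2, q=5) fires B1->F, B2->T, B4->E, B3->T, B4->E, B3->T, B4->S, B3->F, B5->F; hits B1=F, B2=T, B3=T, B3=F, B4=S, B4=E, B5=F
pool-wide coverage (9 outcomes): B1=F, B2=T, B2=F, B3=T, B3=F, B4=S, B4=E, B5=T, B5=F
every size-1 subset falls short of the 9 outcomes (best: 7/9)
size 2: inputs {1, 2} cover all 9 outcomes, and no lexicographically smaller subset of this size does
Answer: 2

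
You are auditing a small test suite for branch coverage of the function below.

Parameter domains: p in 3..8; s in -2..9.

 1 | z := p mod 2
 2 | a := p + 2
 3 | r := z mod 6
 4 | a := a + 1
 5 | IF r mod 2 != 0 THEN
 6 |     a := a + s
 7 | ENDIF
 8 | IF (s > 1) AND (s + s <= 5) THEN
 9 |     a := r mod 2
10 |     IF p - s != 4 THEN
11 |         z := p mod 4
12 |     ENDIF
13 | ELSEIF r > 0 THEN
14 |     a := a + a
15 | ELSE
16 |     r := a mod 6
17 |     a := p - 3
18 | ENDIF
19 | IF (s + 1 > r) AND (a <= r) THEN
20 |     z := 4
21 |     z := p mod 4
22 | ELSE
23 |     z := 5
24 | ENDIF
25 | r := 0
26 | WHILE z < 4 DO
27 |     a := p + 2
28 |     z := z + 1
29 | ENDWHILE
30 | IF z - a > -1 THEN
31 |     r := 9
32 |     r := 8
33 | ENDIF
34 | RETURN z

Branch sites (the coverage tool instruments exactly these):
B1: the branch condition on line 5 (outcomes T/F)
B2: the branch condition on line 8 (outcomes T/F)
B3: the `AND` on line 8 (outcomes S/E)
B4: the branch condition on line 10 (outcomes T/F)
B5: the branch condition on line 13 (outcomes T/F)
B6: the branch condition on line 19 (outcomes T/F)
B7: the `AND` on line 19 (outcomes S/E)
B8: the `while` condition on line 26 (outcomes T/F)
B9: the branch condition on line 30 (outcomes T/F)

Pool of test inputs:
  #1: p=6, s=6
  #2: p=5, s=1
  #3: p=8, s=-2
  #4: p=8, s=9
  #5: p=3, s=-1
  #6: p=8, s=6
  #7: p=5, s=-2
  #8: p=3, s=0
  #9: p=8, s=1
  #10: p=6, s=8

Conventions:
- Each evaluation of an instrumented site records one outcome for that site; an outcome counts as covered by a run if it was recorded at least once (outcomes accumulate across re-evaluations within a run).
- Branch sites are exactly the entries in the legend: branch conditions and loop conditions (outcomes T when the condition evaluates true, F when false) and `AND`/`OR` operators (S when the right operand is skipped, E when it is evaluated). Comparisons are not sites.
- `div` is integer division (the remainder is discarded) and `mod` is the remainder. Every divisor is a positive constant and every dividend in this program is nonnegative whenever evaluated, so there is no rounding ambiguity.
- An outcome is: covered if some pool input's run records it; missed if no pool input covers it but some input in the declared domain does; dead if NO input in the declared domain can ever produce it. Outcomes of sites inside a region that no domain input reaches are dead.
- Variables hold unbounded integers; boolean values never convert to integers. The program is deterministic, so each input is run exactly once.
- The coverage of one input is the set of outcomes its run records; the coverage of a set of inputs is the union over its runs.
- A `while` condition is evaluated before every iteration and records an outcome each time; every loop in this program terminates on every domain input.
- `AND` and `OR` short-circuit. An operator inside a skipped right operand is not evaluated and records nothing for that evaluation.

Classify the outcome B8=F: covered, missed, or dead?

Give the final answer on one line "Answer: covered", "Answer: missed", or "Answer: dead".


B8=F is recorded by pool input(s) 1, 2, 3, 4, 5, 6, 7, 8, 9, 10 -> covered
Answer: covered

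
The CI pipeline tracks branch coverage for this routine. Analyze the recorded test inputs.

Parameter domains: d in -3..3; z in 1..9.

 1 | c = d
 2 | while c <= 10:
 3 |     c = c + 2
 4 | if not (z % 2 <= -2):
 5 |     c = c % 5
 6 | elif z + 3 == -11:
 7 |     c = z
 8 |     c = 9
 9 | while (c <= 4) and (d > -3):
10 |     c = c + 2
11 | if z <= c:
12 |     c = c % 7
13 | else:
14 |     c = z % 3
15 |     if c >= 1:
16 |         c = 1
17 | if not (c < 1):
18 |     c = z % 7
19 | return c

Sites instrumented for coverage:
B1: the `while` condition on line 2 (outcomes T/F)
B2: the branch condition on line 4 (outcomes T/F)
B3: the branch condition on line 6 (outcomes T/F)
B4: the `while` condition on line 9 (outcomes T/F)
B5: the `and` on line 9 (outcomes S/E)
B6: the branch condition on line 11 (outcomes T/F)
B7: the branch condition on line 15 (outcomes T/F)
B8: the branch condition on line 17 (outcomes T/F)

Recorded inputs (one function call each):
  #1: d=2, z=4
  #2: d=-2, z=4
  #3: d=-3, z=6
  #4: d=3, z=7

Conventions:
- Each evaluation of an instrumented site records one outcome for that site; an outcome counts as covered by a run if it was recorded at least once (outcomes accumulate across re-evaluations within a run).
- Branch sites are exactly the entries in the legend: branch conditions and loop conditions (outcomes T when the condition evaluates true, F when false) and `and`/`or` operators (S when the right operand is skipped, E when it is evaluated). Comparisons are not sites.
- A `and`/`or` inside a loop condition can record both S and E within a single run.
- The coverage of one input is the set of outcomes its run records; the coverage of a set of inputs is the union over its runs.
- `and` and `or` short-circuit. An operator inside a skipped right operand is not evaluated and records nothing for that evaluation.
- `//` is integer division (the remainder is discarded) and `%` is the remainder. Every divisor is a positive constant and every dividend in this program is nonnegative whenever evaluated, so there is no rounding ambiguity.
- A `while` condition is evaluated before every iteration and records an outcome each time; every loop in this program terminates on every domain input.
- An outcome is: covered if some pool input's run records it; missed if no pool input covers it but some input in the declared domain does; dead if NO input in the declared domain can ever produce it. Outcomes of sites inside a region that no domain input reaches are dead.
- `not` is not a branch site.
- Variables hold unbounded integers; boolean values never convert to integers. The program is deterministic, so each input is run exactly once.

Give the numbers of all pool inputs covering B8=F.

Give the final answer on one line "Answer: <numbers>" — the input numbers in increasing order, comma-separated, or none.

input #1 (d=2, z=4): does not produce B8=F
input #2 (d=-2, z=4): does not produce B8=F
input #3 (d=-3, z=6): produces B8=F
input #4 (d=3, z=7): does not produce B8=F

Answer: 3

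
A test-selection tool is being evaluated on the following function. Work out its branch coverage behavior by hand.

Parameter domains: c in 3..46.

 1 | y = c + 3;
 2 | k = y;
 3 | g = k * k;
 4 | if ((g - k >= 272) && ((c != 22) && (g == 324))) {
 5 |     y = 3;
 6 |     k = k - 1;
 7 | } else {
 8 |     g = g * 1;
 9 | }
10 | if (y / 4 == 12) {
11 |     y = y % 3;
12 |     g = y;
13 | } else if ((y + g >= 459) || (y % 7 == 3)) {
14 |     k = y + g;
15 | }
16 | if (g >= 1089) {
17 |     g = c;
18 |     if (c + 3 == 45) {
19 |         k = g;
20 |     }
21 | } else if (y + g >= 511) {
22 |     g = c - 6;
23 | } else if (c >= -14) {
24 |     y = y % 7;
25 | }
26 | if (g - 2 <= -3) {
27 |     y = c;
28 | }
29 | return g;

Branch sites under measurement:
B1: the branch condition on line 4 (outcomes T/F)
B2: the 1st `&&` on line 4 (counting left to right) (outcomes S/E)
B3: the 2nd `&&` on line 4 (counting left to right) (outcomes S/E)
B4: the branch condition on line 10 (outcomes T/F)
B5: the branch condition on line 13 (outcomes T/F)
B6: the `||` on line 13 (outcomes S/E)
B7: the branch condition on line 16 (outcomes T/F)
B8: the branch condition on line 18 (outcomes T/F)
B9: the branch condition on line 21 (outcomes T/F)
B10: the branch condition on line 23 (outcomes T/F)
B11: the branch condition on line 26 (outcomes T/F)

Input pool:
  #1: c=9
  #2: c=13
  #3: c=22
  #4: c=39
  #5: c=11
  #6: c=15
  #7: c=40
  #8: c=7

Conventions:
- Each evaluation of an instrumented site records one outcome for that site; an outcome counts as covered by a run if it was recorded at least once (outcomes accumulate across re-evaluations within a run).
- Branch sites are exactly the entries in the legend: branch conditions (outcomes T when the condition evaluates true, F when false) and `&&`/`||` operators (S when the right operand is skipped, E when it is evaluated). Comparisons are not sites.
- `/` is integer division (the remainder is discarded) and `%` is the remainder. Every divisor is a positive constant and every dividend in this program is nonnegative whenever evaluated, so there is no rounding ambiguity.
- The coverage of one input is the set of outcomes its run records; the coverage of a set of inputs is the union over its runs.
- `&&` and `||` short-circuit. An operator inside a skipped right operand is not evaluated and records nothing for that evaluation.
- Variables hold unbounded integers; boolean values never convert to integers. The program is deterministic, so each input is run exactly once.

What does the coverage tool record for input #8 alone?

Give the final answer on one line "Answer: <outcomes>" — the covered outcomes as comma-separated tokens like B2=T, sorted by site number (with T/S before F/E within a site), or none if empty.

Running input #8 (c=7), event by event:
  B2->S, B1->F, B4->F, B6->E, B5->T, B7->F, B9->F, B10->T, B11->F
deduplicating events, the covered set is: B1=F, B2=S, B4=F, B5=T, B6=E, B7=F, B9=F, B10=T, B11=F

Answer: B1=F, B2=S, B4=F, B5=T, B6=E, B7=F, B9=F, B10=T, B11=F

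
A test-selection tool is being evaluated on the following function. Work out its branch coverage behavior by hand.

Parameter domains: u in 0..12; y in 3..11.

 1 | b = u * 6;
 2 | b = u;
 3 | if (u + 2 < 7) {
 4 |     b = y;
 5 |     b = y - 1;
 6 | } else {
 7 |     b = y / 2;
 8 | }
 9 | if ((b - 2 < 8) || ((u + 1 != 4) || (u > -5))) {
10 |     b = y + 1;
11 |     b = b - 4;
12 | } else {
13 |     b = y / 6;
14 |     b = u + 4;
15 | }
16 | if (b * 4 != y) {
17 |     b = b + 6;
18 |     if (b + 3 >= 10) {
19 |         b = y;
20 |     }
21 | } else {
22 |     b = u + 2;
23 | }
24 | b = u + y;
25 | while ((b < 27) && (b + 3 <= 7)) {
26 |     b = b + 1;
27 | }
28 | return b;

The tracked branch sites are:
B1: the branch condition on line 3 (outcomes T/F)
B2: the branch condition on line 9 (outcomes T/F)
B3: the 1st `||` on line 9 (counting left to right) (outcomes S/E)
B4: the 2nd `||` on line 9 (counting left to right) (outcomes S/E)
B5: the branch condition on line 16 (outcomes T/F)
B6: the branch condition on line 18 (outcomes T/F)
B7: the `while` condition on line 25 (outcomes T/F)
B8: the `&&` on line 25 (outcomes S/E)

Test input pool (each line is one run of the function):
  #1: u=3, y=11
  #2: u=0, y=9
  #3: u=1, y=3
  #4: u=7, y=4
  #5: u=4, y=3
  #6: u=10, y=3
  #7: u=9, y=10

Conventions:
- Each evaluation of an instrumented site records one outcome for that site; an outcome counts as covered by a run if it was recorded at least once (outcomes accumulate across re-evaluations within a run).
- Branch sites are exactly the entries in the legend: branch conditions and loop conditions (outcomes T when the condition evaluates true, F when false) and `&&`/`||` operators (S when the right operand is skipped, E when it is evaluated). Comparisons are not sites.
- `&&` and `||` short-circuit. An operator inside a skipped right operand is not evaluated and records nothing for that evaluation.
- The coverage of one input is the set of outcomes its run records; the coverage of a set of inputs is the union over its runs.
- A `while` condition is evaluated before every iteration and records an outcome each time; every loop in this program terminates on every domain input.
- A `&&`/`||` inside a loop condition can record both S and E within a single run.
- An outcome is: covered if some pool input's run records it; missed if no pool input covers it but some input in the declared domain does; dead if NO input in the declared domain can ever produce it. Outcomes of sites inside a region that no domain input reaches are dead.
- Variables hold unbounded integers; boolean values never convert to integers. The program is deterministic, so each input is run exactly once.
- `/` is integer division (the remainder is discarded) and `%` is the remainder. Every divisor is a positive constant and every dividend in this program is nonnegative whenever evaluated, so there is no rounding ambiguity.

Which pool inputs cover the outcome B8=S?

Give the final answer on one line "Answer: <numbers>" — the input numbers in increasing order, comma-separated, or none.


input #1 (u=3, y=11): misses B8=S
input #2 (u=0, y=9): misses B8=S
input #3 (u=1, y=3): misses B8=S
input #4 (u=7, y=4): misses B8=S
input #5 (u=4, y=3): misses B8=S
input #6 (u=10, y=3): misses B8=S
input #7 (u=9, y=10): misses B8=S
Answer: none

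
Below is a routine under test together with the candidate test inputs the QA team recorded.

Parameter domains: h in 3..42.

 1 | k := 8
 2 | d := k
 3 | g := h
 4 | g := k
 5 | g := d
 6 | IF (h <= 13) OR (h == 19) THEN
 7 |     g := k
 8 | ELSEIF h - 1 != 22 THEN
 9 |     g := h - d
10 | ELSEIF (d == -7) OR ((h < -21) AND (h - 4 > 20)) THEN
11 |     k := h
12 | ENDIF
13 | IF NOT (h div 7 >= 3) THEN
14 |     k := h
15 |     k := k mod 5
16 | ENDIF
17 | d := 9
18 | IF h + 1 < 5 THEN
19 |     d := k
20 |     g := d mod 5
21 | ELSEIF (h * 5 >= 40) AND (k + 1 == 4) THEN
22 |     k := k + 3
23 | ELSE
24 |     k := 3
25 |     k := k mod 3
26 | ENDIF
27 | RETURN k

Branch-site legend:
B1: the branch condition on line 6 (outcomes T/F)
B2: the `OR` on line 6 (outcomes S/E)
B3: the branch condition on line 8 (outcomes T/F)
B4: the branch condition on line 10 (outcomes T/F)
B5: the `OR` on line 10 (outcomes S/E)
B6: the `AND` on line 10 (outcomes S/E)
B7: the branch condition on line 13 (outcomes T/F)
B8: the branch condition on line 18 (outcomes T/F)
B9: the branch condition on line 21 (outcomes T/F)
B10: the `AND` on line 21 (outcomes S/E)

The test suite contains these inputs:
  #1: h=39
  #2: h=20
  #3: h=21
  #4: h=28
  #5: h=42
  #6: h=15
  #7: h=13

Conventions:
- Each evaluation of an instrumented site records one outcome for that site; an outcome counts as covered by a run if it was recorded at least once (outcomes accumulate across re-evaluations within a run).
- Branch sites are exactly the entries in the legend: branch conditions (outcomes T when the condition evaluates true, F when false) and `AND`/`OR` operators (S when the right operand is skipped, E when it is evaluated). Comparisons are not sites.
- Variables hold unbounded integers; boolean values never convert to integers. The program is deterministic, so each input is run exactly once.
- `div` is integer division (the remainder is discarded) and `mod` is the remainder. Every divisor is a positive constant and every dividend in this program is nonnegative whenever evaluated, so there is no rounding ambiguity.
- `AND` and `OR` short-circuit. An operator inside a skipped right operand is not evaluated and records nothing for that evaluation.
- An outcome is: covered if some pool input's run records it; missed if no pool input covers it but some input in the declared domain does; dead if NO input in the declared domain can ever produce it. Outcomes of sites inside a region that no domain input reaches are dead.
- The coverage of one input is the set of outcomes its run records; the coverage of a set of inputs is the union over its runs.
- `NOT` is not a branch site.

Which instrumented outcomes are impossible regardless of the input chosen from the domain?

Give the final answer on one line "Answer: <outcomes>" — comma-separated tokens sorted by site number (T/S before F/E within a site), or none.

sweeping the full domain (40 inputs) for each outcome:
  B4=T: zero occurrences over every domain input -> dead
  B5=S: zero occurrences over every domain input -> dead
  B6=E: zero occurrences over every domain input -> dead
  reachable outcomes have witnesses, e.g. B1=T (e.g. h=3), B1=F (e.g. h=14), B2=S (e.g. h=3), B2=E (e.g. h=14)

Answer: B4=T, B5=S, B6=E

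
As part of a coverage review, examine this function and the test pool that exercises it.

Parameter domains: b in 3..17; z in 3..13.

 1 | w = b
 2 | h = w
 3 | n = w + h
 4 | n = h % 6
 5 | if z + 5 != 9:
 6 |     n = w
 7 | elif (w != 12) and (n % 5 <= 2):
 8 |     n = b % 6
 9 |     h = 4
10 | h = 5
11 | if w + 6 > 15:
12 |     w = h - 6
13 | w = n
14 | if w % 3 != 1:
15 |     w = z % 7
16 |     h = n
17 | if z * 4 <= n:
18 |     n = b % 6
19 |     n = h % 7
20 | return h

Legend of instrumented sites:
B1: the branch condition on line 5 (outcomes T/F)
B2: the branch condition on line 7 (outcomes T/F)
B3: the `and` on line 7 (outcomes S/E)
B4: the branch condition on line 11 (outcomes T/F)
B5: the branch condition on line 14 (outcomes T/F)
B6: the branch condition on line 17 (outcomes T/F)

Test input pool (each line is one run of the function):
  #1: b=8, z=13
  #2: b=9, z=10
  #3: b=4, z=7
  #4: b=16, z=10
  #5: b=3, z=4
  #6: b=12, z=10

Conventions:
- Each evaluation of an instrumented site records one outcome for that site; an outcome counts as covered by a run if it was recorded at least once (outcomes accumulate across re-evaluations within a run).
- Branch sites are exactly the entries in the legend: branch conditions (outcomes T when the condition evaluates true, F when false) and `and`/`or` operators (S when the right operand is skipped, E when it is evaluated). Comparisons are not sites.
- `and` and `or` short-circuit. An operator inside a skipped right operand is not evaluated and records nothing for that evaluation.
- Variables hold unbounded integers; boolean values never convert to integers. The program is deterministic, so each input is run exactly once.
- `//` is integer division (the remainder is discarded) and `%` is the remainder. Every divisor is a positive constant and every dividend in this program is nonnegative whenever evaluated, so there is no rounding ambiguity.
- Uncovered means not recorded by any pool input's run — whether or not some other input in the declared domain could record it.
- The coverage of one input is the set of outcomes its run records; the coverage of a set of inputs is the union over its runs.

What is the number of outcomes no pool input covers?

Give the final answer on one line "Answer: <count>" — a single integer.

test 1 (b=8, z=13) fires B1->T, B4->F, B5->T, B6->F; hits B1=T, B4=F, B5=T, B6=F
test 2 (b=9, z=10) fires B1->T, B4->F, B5->T, B6->F; hits B1=T, B4=F, B5=T, B6=F
test 3 (b=4, z=7) fires B1->T, B4->F, B5->F, B6->F; hits B1=T, B4=F, B5=F, B6=F
test 4 (b=16, z=10) fires B1->T, B4->T, B5->F, B6->F; hits B1=T, B4=T, B5=F, B6=F
test 5 (b=3, z=4) fires B1->F, B3->E, B2->F, B4->F, B5->T, B6->F; hits B1=F, B2=F, B3=E, B4=F, B5=T, B6=F
test 6 (b=12, z=10) fires B1->T, B4->T, B5->T, B6->F; hits B1=T, B4=T, B5=T, B6=F
union over the pool: B1=T, B1=F, B2=F, B3=E, B4=T, B4=F, B5=T, B5=F, B6=F
uncovered (3 of 12): B2=T, B3=S, B6=T

Answer: 3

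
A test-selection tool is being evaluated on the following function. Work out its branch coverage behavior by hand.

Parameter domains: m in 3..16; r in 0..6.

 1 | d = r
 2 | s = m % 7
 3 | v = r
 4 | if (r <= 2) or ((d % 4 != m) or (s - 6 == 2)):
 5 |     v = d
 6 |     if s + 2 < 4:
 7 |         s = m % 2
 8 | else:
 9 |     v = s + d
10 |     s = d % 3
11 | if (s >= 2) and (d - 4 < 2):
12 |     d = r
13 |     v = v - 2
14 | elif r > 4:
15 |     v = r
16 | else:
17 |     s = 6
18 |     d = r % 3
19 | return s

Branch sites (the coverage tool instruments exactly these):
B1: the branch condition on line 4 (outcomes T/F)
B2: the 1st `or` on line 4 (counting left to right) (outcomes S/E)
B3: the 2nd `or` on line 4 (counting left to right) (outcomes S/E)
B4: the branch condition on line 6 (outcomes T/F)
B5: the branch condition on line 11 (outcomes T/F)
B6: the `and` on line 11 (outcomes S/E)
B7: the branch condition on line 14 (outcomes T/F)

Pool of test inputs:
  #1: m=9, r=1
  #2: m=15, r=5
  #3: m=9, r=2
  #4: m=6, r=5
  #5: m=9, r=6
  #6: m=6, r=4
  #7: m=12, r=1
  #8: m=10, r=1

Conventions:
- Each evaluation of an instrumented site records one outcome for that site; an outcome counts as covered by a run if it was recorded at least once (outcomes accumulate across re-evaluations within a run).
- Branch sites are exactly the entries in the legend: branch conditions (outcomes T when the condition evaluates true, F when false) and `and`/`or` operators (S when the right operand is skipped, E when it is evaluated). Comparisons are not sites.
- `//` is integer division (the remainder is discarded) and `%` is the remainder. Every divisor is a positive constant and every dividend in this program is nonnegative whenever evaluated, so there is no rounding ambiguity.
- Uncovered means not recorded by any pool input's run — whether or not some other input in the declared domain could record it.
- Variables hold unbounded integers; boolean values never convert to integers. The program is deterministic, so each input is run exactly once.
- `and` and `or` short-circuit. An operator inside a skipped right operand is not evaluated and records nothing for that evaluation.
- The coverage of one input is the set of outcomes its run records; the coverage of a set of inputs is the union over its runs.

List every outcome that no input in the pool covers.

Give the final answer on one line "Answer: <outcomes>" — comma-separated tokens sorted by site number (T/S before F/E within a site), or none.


test 1 (m=9, r=1) fires B2->S, B1->T, B4->F, B6->E, B5->T; hits B1=T, B2=S, B4=F, B5=T, B6=E
test 2 (m=15, r=5) fires B2->E, B3->S, B1->T, B4->T, B6->S, B5->F, B7->T; hits B1=T, B2=E, B3=S, B4=T, B5=F, B6=S, B7=T
test 3 (m=9, r=2) fires B2->S, B1->T, B4->F, B6->E, B5->T; hits B1=T, B2=S, B4=F, B5=T, B6=E
test 4 (m=6, r=5) fires B2->E, B3->S, B1->T, B4->F, B6->E, B5->T; hits B1=T, B2=E, B3=S, B4=F, B5=T, B6=E
test 5 (m=9, r=6) fires B2->E, B3->S, B1->T, B4->F, B6->E, B5->F, B7->T; hits B1=T, B2=E, B3=S, B4=F, B5=F, B6=E, B7=T
test 6 (m=6, r=4) fires B2->E, B3->S, B1->T, B4->F, B6->E, B5->T; hits B1=T, B2=E, B3=S, B4=F, B5=T, B6=E
test 7 (m=12, r=1) fires B2->S, B1->T, B4->F, B6->E, B5->T; hits B1=T, B2=S, B4=F, B5=T, B6=E
test 8 (m=10, r=1) fires B2->S, B1->T, B4->F, B6->E, B5->T; hits B1=T, B2=S, B4=F, B5=T, B6=E
union over the pool: B1=T, B2=S, B2=E, B3=S, B4=T, B4=F, B5=T, B5=F, B6=S, B6=E, B7=T
uncovered (3 of 14): B1=F, B3=E, B7=F
Answer: B1=F, B3=E, B7=F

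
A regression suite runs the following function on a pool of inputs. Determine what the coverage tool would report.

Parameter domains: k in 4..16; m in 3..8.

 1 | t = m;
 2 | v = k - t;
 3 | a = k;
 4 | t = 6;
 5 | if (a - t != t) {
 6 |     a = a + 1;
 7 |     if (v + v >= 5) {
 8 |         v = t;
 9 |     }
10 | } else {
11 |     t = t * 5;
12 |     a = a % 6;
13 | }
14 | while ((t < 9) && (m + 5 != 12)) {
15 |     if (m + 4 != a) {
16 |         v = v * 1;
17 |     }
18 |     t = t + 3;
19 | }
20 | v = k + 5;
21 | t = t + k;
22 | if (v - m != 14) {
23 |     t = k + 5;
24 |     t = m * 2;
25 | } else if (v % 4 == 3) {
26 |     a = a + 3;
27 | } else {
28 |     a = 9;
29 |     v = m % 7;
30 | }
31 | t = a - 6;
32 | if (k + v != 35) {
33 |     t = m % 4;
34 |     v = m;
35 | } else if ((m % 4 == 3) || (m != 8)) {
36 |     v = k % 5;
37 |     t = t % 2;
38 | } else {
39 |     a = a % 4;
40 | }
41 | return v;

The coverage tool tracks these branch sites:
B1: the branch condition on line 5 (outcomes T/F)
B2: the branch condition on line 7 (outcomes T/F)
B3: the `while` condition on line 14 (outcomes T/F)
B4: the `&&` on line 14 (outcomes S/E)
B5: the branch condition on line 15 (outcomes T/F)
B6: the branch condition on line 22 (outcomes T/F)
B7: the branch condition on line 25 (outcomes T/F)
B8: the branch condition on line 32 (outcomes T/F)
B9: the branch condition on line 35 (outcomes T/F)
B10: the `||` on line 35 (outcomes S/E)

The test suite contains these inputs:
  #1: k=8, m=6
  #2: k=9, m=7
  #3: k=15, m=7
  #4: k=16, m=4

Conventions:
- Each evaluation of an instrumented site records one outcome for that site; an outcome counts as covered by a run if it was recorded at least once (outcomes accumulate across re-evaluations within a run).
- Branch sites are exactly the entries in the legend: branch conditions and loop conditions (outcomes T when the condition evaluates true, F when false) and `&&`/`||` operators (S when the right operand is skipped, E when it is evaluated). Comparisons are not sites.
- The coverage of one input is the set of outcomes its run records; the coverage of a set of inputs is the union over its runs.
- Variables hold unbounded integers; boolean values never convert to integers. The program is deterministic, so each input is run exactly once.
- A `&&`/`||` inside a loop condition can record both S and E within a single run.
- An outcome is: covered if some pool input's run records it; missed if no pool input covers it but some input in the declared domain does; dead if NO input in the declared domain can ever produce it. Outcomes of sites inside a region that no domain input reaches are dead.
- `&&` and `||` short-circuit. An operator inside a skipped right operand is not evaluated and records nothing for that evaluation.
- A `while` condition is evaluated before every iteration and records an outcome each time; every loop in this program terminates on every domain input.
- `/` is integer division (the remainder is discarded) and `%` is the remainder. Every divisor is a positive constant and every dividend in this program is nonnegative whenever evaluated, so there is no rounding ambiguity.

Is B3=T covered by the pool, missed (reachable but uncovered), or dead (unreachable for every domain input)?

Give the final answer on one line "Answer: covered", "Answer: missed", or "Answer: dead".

B3=T is recorded by pool input(s) 1, 4 -> covered

Answer: covered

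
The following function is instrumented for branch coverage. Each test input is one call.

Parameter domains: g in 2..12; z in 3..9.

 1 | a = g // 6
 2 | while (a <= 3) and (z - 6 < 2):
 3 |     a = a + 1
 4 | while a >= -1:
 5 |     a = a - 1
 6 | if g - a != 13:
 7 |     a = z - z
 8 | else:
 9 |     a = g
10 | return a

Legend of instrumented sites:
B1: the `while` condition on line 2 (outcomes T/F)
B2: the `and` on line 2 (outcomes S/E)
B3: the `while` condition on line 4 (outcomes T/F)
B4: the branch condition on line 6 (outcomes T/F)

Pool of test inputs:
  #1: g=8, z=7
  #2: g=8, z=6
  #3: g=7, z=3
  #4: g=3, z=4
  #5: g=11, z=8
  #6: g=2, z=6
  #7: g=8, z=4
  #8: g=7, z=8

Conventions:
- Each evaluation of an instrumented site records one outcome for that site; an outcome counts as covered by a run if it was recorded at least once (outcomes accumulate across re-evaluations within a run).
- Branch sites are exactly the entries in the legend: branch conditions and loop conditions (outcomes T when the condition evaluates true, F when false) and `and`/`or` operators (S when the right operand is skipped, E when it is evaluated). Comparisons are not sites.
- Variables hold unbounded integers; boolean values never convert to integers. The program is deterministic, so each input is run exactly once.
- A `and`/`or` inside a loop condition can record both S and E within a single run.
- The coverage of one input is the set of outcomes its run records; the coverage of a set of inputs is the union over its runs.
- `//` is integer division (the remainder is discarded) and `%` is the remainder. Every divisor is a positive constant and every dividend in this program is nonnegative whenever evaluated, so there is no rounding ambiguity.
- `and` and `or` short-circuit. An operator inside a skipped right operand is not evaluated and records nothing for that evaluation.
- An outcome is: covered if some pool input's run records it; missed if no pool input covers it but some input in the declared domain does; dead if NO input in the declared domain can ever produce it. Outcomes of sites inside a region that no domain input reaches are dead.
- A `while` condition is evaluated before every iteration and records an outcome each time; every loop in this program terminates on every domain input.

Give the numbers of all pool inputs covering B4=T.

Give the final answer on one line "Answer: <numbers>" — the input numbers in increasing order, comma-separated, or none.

input #1 (g=8, z=7): covers B4=T
input #2 (g=8, z=6): covers B4=T
input #3 (g=7, z=3): covers B4=T
input #4 (g=3, z=4): covers B4=T
input #5 (g=11, z=8): misses B4=T
input #6 (g=2, z=6): covers B4=T
input #7 (g=8, z=4): covers B4=T
input #8 (g=7, z=8): covers B4=T

Answer: 1, 2, 3, 4, 6, 7, 8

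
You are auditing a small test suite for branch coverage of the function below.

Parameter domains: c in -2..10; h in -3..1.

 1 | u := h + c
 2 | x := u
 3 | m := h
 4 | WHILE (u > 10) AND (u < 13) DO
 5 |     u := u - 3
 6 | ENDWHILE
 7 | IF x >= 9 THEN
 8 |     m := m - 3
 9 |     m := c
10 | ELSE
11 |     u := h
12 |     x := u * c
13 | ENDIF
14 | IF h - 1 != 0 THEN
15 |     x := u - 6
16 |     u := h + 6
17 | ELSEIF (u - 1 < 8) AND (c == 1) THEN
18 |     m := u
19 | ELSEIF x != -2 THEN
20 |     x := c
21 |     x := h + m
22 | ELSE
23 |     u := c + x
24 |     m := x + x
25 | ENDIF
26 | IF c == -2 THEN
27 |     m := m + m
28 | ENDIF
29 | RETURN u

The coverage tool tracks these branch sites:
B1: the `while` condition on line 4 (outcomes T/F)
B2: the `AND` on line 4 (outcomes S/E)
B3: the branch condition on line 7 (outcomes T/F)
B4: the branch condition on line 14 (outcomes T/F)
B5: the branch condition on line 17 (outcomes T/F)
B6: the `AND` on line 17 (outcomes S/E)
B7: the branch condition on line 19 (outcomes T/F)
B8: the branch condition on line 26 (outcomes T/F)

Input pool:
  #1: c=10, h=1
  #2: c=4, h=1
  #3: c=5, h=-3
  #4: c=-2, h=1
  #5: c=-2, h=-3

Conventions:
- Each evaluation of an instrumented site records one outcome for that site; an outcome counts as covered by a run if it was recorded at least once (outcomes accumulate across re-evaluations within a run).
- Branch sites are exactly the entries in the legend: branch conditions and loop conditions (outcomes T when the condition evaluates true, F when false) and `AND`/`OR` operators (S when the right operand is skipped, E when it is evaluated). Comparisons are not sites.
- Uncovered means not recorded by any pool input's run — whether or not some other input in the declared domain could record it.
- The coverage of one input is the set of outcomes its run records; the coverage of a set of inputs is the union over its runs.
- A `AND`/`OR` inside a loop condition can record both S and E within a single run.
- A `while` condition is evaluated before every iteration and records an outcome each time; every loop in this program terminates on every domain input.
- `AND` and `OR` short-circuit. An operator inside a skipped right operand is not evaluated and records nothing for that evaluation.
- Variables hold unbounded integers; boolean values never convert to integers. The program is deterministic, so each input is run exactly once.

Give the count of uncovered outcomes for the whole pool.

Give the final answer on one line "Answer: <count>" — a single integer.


#1 (c=10, h=1) -> B2->E, B1->T, B2->S, B1->F, B3->T, B4->F, B6->E, B5->F, B7->T, B8->F; covered: B1=T, B1=F, B2=S, B2=E, B3=T, B4=F, B5=F, B6=E, B7=T, B8=F
#2 (c=4, h=1) -> B2->S, B1->F, B3->F, B4->F, B6->E, B5->F, B7->T, B8->F; covered: B1=F, B2=S, B3=F, B4=F, B5=F, B6=E, B7=T, B8=F
#3 (c=5, h=-3) -> B2->S, B1->F, B3->F, B4->T, B8->F; covered: B1=F, B2=S, B3=F, B4=T, B8=F
#4 (c=-2, h=1) -> B2->S, B1->F, B3->F, B4->F, B6->E, B5->F, B7->F, B8->T; covered: B1=F, B2=S, B3=F, B4=F, B5=F, B6=E, B7=F, B8=T
#5 (c=-2, h=-3) -> B2->S, B1->F, B3->F, B4->T, B8->T; covered: B1=F, B2=S, B3=F, B4=T, B8=T
union over the pool: B1=T, B1=F, B2=S, B2=E, B3=T, B3=F, B4=T, B4=F, B5=F, B6=E, B7=T, B7=F, B8=T, B8=F
uncovered (2 of 16): B5=T, B6=S
Answer: 2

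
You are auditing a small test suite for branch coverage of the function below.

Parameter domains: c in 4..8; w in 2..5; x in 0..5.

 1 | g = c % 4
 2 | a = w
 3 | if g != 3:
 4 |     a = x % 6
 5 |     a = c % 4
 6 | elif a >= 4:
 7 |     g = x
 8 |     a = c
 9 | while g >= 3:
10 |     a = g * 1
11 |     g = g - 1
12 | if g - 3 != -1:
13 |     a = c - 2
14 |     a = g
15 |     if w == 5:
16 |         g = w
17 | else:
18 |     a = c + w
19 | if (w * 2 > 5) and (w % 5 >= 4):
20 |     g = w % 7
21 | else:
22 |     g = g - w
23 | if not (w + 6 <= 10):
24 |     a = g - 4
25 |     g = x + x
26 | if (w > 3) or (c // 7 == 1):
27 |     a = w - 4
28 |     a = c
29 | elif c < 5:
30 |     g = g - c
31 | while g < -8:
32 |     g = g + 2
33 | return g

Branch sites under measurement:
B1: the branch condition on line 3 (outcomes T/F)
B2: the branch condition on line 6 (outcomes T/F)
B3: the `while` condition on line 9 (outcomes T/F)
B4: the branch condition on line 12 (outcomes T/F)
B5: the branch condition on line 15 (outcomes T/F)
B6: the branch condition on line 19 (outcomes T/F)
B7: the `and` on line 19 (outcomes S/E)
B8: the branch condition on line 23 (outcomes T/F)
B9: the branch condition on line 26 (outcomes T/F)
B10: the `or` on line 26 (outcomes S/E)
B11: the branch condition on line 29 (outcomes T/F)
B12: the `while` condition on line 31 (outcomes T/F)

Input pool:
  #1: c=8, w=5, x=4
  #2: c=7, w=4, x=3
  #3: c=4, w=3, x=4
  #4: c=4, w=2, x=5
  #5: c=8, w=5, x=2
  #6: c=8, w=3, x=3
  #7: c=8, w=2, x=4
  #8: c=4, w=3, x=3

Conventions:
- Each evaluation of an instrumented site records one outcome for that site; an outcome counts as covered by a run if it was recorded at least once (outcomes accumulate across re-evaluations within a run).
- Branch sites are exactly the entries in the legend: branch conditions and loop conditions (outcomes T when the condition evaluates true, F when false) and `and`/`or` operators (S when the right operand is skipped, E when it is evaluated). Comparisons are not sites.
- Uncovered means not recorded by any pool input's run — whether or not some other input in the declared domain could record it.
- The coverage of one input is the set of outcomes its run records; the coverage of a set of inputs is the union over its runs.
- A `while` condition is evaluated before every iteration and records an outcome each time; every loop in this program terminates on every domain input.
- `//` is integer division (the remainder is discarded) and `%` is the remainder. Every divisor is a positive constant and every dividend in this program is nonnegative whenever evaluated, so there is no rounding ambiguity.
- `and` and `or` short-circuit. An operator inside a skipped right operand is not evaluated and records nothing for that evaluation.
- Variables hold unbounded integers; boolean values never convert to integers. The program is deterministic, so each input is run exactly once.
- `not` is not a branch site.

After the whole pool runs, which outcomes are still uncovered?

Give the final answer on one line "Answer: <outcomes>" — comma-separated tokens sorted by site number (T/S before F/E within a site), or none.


run #1 (c=8, w=5, x=4) records B1=T, B3=F, B4=T, B5=T, B6=F, B7=E, B8=T, B9=T, B10=S, B12=F
run #2 (c=7, w=4, x=3) records B1=F, B2=T, B3=T, B3=F, B4=F, B6=T, B7=E, B8=F, B9=T, B10=S, B12=F
run #3 (c=4, w=3, x=4) records B1=T, B3=F, B4=T, B5=F, B6=F, B7=E, B8=F, B9=F, B10=E, B11=T, B12=F
run #4 (c=4, w=2, x=5) records B1=T, B3=F, B4=T, B5=F, B6=F, B7=S, B8=F, B9=F, B10=E, B11=T, B12=F
run #5 (c=8, w=5, x=2) records B1=T, B3=F, B4=T, B5=T, B6=F, B7=E, B8=T, B9=T, B10=S, B12=F
run #6 (c=8, w=3, x=3) records B1=T, B3=F, B4=T, B5=F, B6=F, B7=E, B8=F, B9=T, B10=E, B12=F
run #7 (c=8, w=2, x=4) records B1=T, B3=F, B4=T, B5=F, B6=F, B7=S, B8=F, B9=T, B10=E, B12=F
run #8 (c=4, w=3, x=3) records B1=T, B3=F, B4=T, B5=F, B6=F, B7=E, B8=F, B9=F, B10=E, B11=T, B12=F
union over the pool: B1=T, B1=F, B2=T, B3=T, B3=F, B4=T, B4=F, B5=T, B5=F, B6=T, B6=F, B7=S, B7=E, B8=T, B8=F, B9=T, B9=F, B10=S, B10=E, B11=T, B12=F
uncovered (3 of 24): B2=F, B11=F, B12=T
Answer: B2=F, B11=F, B12=T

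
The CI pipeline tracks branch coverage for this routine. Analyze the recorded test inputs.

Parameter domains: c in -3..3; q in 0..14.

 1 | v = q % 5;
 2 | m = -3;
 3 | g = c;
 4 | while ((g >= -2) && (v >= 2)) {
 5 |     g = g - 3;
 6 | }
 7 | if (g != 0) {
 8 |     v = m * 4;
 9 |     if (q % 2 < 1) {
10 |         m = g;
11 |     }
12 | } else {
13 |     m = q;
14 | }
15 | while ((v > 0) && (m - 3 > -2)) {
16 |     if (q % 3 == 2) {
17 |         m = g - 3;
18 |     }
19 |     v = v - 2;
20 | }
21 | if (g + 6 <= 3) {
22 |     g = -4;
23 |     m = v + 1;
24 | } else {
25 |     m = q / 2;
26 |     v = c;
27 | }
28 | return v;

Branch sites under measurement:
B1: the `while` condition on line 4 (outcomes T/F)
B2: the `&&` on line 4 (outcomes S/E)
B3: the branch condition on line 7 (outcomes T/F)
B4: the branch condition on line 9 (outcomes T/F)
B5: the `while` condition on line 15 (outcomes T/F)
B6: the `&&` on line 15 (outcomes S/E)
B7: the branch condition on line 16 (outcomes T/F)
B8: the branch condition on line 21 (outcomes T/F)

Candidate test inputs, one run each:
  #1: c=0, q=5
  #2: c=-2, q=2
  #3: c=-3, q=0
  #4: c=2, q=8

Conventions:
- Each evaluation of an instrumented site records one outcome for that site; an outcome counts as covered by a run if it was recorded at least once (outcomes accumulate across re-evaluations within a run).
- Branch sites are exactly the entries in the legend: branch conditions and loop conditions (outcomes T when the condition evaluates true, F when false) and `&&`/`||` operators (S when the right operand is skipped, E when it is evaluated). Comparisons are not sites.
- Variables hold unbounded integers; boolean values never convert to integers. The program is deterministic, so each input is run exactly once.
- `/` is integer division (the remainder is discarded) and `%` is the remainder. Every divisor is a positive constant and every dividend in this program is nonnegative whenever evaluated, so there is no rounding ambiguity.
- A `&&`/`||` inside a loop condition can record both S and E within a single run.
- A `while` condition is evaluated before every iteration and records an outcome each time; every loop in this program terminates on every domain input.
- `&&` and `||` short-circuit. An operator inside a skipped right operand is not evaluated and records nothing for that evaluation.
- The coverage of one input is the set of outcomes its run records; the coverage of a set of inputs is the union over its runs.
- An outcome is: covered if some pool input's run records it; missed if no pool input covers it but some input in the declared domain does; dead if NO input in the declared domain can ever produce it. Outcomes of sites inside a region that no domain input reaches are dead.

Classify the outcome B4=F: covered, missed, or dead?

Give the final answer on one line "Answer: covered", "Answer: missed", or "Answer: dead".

no pool input records B4=F
but domain input (c=-3, q=1) does record it -> reachable, so missed

Answer: missed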